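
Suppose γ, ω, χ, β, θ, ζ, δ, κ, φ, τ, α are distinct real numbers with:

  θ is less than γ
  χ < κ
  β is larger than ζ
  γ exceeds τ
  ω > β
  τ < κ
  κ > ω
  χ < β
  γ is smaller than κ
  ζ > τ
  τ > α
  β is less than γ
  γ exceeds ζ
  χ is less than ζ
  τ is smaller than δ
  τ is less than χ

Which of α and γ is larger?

α < τ and τ < χ give α < χ.
Then χ < ζ extends the chain to ζ.
Then ζ < β extends the chain to β.
Then β < γ extends the chain to γ.
So α < γ; γ is the larger of the two.

γ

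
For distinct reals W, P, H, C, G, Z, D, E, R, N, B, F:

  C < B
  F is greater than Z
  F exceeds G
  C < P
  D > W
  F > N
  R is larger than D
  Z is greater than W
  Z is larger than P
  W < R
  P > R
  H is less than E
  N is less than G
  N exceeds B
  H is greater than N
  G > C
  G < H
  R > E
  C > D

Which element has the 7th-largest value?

Piecing the relations together gives one ordering: W < D < C < B < N < G < H < E < R < P < Z < F.
Counting 7 from the largest end gives G.

G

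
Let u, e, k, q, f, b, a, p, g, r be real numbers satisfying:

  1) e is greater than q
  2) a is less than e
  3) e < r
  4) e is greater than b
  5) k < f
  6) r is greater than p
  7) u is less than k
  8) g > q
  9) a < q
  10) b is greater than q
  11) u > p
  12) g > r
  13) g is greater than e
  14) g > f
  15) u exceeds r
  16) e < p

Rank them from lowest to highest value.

a < q < b < e < p < r < u < k < f < g

The consecutive links are each given: a < q; q < b; b < e; e < p; p < r; r < u; u < k; k < f; f < g.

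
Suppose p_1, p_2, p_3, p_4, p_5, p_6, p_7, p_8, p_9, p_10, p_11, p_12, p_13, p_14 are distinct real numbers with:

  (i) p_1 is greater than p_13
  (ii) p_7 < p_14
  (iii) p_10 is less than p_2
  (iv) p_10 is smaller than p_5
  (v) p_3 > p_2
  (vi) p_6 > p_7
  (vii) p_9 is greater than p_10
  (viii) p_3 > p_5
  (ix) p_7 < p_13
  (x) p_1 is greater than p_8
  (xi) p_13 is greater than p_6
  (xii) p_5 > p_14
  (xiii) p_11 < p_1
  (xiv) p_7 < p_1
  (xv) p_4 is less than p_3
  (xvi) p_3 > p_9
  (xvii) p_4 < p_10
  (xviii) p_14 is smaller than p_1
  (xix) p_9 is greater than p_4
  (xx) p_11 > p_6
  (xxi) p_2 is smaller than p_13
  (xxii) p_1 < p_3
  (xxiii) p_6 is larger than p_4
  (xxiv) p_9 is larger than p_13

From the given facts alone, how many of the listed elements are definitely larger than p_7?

Directly above p_7: p_14, p_6, p_13, p_1.
One step further: p_11, p_5, p_9, p_3 (8 so far).
No other element is forced above p_7 by the given relations, so the count is 8.

8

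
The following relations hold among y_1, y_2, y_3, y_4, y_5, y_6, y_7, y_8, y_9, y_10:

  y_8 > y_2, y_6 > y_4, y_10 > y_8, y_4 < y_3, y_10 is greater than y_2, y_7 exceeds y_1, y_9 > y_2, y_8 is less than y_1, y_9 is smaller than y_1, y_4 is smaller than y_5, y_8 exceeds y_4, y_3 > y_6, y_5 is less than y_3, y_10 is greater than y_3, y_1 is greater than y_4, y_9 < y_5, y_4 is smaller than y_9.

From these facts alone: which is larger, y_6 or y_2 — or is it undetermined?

undetermined

Following every chain through y_2: above y_2 we get y_9, y_8, y_1, y_7, y_5, y_3, y_10.
y_6 is not reached, and no chain runs the other way from y_6 to y_2.
So the given relations leave the order of y_2 and y_6 undetermined.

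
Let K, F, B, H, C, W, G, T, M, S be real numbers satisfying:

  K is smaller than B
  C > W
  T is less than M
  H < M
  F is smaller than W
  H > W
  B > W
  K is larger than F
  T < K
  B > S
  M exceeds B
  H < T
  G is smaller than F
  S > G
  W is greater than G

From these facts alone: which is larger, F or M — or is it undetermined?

M

Link the given pairs in sequence: F < W; W < H; H < T; T < K; K < B; B < M.
Together: F < W < H < T < K < B < M.
So M is larger.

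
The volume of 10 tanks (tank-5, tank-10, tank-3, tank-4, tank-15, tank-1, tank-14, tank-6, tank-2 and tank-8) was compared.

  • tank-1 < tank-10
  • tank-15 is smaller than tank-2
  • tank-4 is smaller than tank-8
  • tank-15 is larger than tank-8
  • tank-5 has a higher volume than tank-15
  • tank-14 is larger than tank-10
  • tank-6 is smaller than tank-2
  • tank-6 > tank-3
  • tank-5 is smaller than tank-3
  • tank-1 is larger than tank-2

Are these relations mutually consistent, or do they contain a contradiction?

Every relation is compatible with tank-4 < tank-8 < tank-15 < tank-5 < tank-3 < tank-6 < tank-2 < tank-1 < tank-10 < tank-14; the set is consistent.

consistent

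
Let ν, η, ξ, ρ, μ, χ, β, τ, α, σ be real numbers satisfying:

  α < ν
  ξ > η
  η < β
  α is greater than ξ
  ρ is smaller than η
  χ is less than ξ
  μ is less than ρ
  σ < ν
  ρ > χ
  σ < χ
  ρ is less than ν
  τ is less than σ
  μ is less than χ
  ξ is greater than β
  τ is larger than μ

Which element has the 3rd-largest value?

The consecutive relations fix a unique order: μ < τ < σ < χ < ρ < η < β < ξ < α < ν.
The 3rd largest is ξ.

ξ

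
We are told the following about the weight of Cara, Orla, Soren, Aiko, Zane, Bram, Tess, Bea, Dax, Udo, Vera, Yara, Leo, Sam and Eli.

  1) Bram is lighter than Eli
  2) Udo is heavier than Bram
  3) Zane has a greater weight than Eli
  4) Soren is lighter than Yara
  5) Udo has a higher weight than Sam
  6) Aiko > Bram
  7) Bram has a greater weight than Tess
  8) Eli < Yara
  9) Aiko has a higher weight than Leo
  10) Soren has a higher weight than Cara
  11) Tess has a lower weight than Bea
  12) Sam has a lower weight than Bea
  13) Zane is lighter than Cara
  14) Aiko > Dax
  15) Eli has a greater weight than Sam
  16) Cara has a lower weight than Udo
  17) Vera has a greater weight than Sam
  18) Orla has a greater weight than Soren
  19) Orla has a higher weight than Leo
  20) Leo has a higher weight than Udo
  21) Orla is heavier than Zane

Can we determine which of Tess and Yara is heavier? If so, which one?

Yara

Link the given pairs in sequence: Tess < Bram; Bram < Eli; Eli < Zane; Zane < Cara; Cara < Soren; Soren < Yara.
Together: Tess < Bram < Eli < Zane < Cara < Soren < Yara.
So Yara is heavier.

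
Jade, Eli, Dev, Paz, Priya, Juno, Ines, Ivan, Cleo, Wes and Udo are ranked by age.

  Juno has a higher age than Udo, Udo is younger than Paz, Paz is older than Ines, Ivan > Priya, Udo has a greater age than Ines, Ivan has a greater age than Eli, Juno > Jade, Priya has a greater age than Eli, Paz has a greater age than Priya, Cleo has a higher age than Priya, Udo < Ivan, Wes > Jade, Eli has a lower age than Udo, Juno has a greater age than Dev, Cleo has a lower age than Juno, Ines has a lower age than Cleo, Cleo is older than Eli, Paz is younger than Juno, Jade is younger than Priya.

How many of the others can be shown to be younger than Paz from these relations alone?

From Paz the given relations immediately reach Priya, Ines, Udo.
From those, Jade, Eli — 5 in total.
Nothing else is reachable below Paz; 5 in all.

5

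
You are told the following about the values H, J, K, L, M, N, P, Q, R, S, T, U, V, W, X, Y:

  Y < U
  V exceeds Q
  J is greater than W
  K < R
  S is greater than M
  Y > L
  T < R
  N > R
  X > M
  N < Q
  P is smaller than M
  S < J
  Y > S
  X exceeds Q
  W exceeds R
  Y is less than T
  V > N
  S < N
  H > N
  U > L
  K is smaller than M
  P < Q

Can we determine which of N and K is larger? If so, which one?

Link the given pairs in sequence: K < M; M < S; S < Y; Y < T; T < R; R < N.
Chaining these gives K < M < S < Y < T < R < N.
So N is larger.

N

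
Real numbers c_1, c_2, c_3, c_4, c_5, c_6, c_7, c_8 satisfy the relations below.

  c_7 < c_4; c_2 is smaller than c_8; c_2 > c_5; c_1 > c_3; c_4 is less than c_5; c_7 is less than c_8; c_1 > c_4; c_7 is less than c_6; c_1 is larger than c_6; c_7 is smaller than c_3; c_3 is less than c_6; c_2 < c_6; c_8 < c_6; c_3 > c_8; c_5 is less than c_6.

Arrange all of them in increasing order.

c_7 < c_4 < c_5 < c_2 < c_8 < c_3 < c_6 < c_1

The consecutive links are each given: c_7 < c_4; c_4 < c_5; c_5 < c_2; c_2 < c_8; c_8 < c_3; c_3 < c_6; c_6 < c_1.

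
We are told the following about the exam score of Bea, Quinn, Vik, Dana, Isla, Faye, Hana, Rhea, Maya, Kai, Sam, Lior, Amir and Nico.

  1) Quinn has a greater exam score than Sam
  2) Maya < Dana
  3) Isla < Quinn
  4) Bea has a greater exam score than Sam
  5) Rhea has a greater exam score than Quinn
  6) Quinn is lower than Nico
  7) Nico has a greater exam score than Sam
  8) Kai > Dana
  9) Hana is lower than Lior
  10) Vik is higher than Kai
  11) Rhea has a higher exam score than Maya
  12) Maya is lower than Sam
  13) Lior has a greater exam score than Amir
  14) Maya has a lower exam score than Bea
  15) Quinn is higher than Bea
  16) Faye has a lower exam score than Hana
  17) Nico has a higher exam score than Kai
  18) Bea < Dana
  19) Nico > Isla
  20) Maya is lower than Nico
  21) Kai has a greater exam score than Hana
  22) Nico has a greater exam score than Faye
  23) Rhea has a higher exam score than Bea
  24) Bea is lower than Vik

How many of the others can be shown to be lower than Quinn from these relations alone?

4

The elements the relations force below Quinn are Maya, Sam, Bea, Isla — no chain reaches any other.
That is 4.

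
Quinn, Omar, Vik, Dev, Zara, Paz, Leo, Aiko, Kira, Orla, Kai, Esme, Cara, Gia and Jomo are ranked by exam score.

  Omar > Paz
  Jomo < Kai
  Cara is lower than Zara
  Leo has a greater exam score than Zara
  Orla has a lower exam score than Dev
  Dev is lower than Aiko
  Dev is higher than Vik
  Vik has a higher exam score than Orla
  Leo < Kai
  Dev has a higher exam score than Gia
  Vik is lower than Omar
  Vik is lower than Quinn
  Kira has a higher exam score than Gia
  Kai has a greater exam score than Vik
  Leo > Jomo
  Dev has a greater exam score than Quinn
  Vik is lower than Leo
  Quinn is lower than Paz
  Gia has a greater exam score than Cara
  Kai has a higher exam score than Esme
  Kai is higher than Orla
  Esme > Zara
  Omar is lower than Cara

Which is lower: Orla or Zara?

Orla

Following the relations from Orla: Orla < Vik < Quinn < Paz < Omar < Cara < Zara.
So Orla < Zara; Orla is the lower of the two.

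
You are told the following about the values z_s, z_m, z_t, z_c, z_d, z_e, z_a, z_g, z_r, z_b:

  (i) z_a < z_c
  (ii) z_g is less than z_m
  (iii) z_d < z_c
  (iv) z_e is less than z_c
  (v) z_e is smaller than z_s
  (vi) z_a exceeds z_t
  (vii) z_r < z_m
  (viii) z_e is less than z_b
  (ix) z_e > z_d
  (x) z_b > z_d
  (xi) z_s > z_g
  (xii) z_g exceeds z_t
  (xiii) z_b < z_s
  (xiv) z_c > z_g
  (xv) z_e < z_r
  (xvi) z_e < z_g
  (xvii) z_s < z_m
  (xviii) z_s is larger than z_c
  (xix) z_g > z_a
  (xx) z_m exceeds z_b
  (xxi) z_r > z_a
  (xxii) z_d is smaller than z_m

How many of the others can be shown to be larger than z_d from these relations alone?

7

The elements the relations force above z_d are z_e, z_g, z_b, z_c, z_r, z_s, z_m — no chain reaches any other.
That is 7.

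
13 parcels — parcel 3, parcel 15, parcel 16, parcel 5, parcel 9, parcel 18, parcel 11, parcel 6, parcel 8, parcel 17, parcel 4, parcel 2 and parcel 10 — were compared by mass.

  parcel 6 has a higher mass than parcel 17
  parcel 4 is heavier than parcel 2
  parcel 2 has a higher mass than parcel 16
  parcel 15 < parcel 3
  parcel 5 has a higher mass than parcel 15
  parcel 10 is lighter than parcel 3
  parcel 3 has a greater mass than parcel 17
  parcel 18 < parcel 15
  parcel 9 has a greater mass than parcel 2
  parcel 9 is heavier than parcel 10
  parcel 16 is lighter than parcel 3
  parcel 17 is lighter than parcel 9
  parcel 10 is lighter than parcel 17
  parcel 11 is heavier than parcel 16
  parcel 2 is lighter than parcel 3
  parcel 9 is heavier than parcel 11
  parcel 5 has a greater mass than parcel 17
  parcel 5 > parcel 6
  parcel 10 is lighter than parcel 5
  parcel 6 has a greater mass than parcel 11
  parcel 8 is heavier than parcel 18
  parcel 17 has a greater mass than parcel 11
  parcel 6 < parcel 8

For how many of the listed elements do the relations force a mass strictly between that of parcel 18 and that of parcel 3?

The relations place parcel 18 below parcel 3. An element lies strictly between them when it is forced above parcel 18 and also forced below parcel 3.
Above parcel 18: {parcel 15, parcel 8, parcel 5}. Below parcel 3: {parcel 10, parcel 16, parcel 11, parcel 2, parcel 17, parcel 15}.
Intersection: {parcel 15} — 1.

1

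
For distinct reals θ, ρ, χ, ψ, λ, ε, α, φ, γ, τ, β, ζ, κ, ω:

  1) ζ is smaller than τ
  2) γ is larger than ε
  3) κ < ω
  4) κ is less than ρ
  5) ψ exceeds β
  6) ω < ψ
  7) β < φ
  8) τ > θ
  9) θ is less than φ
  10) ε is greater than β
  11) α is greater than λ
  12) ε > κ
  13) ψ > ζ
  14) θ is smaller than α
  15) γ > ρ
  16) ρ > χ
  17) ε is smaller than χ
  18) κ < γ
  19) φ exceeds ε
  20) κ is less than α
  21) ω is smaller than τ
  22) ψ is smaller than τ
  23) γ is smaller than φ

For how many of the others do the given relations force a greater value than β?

7

The elements the relations force above β are ε, χ, ρ, γ, ψ, τ, φ — no chain reaches any other.
That is 7.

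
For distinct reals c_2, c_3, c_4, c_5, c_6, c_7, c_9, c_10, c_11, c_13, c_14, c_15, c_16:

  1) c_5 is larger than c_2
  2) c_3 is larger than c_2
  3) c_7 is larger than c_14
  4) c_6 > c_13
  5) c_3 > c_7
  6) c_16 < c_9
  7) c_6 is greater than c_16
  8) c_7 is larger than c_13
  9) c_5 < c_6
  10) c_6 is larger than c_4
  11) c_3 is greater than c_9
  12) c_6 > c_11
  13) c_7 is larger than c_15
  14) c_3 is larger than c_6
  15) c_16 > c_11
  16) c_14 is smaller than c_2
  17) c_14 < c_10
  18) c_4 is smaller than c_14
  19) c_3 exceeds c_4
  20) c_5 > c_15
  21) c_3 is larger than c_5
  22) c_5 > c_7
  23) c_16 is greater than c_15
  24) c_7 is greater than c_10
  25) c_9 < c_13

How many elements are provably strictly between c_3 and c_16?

5

The relations place c_16 below c_3. An element lies strictly between them when it is forced above c_16 and also forced below c_3.
Above c_16: {c_9, c_13, c_7, c_5, c_6}. Below c_3: {c_4, c_11, c_15, c_14, c_9, c_13, c_10, c_2, c_7, c_5, c_6}.
Intersection: {c_9, c_13, c_7, c_5, c_6} — 5.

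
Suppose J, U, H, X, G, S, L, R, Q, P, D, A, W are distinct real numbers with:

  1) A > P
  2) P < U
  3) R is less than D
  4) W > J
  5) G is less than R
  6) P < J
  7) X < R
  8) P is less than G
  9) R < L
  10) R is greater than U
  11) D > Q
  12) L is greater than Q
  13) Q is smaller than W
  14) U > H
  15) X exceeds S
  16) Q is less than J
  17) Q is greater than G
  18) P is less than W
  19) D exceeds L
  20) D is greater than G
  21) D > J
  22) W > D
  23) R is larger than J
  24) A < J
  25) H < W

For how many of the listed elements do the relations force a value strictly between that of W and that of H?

4

Chaining upward from H reaches: U, R, L, D.
Chaining downward from W reaches: P, A, U, S, G, X, Q, J, R, L, D.
Strictly between H and W are those in both lists: U, R, L, D — 4 elements.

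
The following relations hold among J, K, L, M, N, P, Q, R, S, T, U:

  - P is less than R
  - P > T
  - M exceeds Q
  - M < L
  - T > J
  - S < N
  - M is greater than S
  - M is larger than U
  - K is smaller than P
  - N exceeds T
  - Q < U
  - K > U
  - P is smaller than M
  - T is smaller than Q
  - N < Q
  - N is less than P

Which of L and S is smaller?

S

Link the given pairs in sequence: S < N; N < Q; Q < U; U < K; K < P; P < M; M < L.
Together: S < N < Q < U < K < P < M < L.
So S < L; S is the smaller of the two.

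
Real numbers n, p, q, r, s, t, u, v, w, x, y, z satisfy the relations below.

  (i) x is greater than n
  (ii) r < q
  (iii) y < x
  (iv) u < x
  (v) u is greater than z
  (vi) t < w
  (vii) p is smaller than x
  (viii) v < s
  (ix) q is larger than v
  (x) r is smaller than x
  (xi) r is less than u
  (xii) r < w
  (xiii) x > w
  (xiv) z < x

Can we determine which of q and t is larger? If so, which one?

undetermined

Following every chain through t: above t we get w, x.
q is not reached, and no chain runs the other way from q to t.
So the given relations leave the order of t and q undetermined.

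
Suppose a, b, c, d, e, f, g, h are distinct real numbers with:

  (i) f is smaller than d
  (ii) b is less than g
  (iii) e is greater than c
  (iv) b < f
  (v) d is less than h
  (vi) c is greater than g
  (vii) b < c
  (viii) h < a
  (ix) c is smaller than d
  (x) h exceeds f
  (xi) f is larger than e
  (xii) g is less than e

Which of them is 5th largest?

e

Piecing the relations together gives one ordering: b < g < c < e < f < d < h < a.
Counting 5 from the largest end gives e.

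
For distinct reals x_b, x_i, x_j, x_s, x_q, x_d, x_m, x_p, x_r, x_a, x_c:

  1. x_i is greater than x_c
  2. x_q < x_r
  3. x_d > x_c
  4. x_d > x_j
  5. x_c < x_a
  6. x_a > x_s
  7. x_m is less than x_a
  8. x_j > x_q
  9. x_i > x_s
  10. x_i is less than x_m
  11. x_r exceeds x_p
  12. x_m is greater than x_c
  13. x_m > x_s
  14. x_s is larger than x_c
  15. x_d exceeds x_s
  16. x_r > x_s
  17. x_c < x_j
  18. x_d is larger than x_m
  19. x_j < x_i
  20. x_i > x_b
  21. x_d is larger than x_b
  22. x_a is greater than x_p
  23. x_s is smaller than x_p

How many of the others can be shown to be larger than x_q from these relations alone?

The elements the relations force above x_q are x_j, x_i, x_m, x_d, x_r, x_a — no chain reaches any other.
That is 6.

6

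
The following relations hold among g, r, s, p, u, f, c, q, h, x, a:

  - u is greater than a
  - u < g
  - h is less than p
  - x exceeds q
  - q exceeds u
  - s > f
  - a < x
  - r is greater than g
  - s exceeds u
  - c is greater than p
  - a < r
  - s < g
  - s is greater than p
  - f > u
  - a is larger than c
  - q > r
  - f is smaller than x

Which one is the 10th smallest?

q

The consecutive relations fix a unique order: h < p < c < a < u < f < s < g < r < q < x.
The 10th smallest is q.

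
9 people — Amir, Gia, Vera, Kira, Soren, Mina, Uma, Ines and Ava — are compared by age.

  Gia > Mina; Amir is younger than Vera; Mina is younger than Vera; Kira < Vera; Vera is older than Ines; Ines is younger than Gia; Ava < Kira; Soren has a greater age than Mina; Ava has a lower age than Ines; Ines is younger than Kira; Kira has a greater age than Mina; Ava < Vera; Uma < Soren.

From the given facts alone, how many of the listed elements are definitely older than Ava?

From Ava the given relations immediately reach Ines, Kira, Vera.
From those, Gia — 4 in total.
No other element is forced above Ava by the given relations, so the count is 4.

4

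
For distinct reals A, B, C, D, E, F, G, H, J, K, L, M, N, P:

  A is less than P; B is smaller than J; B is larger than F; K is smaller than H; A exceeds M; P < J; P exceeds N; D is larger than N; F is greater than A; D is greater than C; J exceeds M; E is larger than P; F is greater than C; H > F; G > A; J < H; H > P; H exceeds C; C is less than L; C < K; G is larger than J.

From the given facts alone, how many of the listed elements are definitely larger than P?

4

Directly above P: E, J, H.
One step further: G (4 so far).
No other element is forced above P by the given relations, so the count is 4.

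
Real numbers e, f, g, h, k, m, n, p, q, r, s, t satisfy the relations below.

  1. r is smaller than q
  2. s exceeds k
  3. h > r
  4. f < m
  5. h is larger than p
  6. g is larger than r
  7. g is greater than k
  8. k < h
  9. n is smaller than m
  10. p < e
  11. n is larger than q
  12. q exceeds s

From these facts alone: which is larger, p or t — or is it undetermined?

undetermined

Following every chain through p: above p we get h, e.
t is not reached, and no chain runs the other way from t to p.
So the given relations leave the order of p and t undetermined.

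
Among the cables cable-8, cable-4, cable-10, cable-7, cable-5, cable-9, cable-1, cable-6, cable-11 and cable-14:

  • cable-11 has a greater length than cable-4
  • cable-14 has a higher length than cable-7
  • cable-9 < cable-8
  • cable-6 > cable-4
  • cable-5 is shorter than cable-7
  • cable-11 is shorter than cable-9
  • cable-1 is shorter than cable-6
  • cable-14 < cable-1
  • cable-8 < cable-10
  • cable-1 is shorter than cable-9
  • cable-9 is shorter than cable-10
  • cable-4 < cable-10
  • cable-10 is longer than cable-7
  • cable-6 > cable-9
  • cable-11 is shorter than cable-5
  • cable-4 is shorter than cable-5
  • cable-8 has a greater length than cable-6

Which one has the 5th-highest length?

cable-1

Chaining the given pairs: cable-4 < cable-11 < cable-5 < cable-7 < cable-14 < cable-1 < cable-9 < cable-6 < cable-8 < cable-10.
Counting 5 from the largest end gives cable-1.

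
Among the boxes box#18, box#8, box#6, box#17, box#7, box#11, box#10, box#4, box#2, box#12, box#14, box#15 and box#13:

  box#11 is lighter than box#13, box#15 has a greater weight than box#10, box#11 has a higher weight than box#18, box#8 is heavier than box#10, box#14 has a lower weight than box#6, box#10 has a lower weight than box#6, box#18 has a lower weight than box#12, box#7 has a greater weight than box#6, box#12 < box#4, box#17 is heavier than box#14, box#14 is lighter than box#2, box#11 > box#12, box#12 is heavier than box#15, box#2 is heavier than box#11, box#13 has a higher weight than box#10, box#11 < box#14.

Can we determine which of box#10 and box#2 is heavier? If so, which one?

Link the given pairs in sequence: box#10 < box#15; box#15 < box#12; box#12 < box#11; box#11 < box#14; box#14 < box#2.
Chaining these gives box#10 < box#15 < box#12 < box#11 < box#14 < box#2.
So box#2 is heavier.

box#2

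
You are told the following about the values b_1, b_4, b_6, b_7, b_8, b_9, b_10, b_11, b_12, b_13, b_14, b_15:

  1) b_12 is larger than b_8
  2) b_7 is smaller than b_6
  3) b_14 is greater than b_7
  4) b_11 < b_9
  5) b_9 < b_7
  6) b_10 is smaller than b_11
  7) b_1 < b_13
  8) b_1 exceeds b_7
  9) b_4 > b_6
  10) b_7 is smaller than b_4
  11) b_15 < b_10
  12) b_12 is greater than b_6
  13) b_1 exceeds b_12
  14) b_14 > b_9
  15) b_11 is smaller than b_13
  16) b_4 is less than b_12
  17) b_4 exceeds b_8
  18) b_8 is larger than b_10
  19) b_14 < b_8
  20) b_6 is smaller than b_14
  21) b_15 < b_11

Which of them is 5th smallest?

b_7

Piecing the relations together gives one ordering: b_15 < b_10 < b_11 < b_9 < b_7 < b_6 < b_14 < b_8 < b_4 < b_12 < b_1 < b_13.
Counting 5 from the smallest end gives b_7.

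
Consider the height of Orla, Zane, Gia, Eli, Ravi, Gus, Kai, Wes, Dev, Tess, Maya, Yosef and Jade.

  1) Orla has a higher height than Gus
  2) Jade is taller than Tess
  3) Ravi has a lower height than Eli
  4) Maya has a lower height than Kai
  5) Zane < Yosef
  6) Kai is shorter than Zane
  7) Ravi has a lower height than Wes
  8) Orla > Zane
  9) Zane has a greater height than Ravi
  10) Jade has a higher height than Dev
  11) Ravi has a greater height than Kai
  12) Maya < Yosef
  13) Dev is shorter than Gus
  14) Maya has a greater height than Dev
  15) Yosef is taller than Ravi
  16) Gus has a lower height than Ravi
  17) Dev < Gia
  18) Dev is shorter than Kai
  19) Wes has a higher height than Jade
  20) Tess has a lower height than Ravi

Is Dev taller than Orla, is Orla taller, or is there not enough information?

Orla

Link the given pairs in sequence: Dev < Kai; Kai < Ravi; Ravi < Zane; Zane < Orla.
Together: Dev < Kai < Ravi < Zane < Orla.
So Orla is taller.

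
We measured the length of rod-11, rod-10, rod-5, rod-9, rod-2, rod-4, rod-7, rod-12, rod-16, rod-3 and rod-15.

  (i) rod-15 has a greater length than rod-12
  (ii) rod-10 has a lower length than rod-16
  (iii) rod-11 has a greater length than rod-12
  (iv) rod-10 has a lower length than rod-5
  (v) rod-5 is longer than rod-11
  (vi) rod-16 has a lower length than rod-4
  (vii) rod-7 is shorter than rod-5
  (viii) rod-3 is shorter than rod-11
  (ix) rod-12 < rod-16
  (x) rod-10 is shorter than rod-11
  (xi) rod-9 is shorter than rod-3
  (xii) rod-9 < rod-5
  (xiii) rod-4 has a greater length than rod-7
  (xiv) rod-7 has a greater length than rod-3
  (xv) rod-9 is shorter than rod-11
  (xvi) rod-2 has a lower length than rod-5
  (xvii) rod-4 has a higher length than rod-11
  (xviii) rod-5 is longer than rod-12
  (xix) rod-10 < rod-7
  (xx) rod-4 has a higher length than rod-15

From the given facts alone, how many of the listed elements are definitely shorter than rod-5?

7

The elements the relations force below rod-5 are rod-9, rod-10, rod-2, rod-3, rod-7, rod-12, rod-11 — no chain reaches any other.
That is 7.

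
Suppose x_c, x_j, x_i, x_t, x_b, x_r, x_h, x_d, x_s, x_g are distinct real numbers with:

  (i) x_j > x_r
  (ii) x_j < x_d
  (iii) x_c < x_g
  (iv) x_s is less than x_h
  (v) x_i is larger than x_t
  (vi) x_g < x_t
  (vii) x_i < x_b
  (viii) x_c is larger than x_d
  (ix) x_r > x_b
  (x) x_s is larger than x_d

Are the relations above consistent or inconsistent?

inconsistent

Chaining the given relations yields x_c < x_g < x_t < x_i < x_b < x_r < x_j < x_d, so x_c < x_d. But one relation states x_d < x_c. These cannot both hold.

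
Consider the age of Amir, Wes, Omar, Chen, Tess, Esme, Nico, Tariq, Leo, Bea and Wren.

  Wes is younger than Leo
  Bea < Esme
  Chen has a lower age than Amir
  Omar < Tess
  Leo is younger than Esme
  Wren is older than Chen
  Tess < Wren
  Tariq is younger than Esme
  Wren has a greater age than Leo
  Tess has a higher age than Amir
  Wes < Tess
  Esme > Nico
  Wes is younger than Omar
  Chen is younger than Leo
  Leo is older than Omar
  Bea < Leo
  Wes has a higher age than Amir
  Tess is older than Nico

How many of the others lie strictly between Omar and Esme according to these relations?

1

The relations place Omar below Esme. An element lies strictly between them when it is forced above Omar and also forced below Esme.
Above Omar: {Leo, Tess, Wren}. Below Esme: {Chen, Amir, Wes, Tariq, Bea, Nico, Leo}.
Intersection: {Leo} — 1.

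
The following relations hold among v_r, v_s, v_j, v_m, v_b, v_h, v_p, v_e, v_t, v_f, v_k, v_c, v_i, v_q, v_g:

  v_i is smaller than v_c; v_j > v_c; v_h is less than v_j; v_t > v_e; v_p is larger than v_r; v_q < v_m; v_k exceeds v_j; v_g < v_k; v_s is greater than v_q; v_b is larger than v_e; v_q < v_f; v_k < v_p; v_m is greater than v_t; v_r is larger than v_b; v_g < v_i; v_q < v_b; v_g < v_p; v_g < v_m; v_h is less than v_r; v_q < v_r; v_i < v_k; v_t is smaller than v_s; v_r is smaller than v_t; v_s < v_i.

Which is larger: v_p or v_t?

v_p

Following the relations from v_t: v_t < v_s < v_i < v_c < v_j < v_k < v_p.
So v_t < v_p; v_p is the larger of the two.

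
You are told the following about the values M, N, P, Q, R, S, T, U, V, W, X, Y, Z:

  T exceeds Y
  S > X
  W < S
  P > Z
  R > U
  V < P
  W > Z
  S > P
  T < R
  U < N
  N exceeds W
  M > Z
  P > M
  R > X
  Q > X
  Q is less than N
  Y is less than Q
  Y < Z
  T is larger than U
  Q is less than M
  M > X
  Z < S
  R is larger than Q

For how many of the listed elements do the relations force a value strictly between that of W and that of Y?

1

Chaining upward from Y reaches: Q, Z, M, T, N, R, P, S.
Chaining downward from W reaches: Z.
Strictly between Y and W are those in both lists: Z — 1 element.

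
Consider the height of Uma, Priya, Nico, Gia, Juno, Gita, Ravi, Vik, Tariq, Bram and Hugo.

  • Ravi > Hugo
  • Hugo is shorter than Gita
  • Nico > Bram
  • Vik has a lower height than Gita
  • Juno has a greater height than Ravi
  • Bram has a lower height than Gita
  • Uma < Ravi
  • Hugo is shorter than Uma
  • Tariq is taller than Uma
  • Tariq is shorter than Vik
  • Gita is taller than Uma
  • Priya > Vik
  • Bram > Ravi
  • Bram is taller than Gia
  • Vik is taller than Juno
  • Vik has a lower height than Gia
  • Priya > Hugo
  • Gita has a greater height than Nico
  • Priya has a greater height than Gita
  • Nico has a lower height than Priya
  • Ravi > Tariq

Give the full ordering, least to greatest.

Hugo < Uma < Tariq < Ravi < Juno < Vik < Gia < Bram < Nico < Gita < Priya

The consecutive links are each given: Hugo < Uma; Uma < Tariq; Tariq < Ravi; Ravi < Juno; Juno < Vik; Vik < Gia; Gia < Bram; Bram < Nico; Nico < Gita; Gita < Priya.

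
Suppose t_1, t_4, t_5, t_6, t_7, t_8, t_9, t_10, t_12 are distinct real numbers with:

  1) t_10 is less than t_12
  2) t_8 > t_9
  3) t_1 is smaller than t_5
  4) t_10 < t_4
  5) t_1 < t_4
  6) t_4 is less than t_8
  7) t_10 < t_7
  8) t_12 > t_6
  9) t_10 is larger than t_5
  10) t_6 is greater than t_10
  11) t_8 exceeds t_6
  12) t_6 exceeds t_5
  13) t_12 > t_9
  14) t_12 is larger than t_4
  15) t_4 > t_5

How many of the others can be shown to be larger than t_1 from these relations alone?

The elements the relations force above t_1 are t_5, t_10, t_6, t_4, t_12, t_8, t_7 — no chain reaches any other.
That is 7.

7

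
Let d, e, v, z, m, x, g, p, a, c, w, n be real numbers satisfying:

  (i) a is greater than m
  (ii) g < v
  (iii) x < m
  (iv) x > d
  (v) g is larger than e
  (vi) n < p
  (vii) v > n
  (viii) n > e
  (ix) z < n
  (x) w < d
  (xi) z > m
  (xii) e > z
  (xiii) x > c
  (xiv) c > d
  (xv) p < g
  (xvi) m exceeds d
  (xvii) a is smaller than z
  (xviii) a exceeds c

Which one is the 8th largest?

Chaining the given pairs: w < d < c < x < m < a < z < e < n < p < g < v.
Counting 8 from the largest end gives m.

m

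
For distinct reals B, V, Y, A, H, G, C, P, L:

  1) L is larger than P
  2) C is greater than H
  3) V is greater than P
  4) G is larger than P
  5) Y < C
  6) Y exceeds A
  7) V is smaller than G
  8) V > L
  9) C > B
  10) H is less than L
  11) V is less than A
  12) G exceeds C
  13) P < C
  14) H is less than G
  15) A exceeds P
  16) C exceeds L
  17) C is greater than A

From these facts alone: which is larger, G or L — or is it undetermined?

L < V and V < A give L < A.
With A < Y: L < V < A < Y.
Then Y < C extends the chain to C.
Then C < G extends the chain to G.
So G is larger.

G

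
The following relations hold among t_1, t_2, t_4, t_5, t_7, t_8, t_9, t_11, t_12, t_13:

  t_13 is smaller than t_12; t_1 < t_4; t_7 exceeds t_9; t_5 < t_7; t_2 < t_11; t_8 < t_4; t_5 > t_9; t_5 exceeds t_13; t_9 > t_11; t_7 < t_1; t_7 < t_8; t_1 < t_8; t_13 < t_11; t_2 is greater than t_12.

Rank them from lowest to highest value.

t_13 < t_12 < t_2 < t_11 < t_9 < t_5 < t_7 < t_1 < t_8 < t_4

Nothing is placed below t_13, so it is least; from there t_13 < t_12; t_12 < t_2; t_2 < t_11; t_11 < t_9; t_9 < t_5; t_5 < t_7; t_7 < t_1; t_1 < t_8; t_8 < t_4, each given directly.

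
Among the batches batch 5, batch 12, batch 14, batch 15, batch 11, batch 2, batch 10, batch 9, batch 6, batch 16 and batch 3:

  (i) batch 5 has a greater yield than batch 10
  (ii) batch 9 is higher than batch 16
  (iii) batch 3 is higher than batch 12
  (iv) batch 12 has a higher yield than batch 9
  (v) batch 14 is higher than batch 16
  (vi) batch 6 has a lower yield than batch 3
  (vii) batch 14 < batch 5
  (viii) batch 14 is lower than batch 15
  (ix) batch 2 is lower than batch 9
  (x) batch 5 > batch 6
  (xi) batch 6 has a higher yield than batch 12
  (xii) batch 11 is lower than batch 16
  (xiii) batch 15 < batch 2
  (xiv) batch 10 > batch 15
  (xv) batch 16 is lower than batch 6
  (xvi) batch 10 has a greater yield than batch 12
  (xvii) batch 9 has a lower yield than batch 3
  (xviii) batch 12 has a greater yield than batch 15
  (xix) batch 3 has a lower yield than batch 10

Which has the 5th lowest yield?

The consecutive relations fix a unique order: batch 11 < batch 16 < batch 14 < batch 15 < batch 2 < batch 9 < batch 12 < batch 6 < batch 3 < batch 10 < batch 5.
The 5th smallest is batch 2.

batch 2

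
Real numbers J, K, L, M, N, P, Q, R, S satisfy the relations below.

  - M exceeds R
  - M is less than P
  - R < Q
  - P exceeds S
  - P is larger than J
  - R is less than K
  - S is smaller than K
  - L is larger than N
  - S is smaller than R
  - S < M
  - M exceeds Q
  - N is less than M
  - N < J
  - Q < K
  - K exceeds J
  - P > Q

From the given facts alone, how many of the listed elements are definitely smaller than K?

From K the given relations immediately reach S, R, Q, J.
From those, N — 5 in total.
No other element is forced below K by the given relations, so the count is 5.

5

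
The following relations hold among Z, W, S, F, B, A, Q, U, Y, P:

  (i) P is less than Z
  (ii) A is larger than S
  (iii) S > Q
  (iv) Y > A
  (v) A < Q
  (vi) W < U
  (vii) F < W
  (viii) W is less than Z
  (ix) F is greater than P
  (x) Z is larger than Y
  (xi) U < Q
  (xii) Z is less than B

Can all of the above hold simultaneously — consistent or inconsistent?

We have A < Q stated directly, yet also Q < S < A by chaining the others — so Q < A. Contradiction.

inconsistent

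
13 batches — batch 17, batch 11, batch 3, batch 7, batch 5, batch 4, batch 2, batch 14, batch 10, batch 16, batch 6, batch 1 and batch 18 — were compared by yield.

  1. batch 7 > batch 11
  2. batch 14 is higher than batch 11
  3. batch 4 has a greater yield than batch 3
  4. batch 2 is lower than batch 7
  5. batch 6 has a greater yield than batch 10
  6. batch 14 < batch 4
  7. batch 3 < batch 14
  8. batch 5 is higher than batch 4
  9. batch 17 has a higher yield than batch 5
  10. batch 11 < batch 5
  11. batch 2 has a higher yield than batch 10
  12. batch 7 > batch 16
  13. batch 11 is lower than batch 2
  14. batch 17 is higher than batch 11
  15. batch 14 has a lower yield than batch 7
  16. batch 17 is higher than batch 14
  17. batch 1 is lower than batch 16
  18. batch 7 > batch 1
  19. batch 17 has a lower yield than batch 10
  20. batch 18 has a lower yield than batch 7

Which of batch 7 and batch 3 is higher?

Chaining the given relations: batch 3 < batch 14 < batch 4 < batch 5 < batch 17 < batch 10 < batch 2 < batch 7.
So batch 3 < batch 7; batch 7 is the higher of the two.

batch 7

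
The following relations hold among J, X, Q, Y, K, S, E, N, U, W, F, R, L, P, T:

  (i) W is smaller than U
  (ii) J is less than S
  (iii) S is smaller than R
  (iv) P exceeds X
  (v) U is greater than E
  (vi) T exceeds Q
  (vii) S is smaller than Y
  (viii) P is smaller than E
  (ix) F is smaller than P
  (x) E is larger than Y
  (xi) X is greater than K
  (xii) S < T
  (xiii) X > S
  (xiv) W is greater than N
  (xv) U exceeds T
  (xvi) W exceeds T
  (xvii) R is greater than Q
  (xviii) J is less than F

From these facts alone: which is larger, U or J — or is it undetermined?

U

The relevant relations are J < S; S < Y; Y < E; E < U.
Chaining these gives J < S < Y < E < U.
So U is larger.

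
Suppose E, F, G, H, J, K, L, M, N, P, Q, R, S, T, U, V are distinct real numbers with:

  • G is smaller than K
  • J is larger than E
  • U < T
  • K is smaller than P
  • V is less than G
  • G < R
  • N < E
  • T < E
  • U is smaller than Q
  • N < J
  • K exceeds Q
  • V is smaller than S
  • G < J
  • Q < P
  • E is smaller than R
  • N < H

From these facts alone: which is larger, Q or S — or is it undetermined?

undetermined

Following every chain through Q: above Q we get K, P; below Q we get U.
S is not reached, and no chain runs the other way from S to Q.
So the given relations leave the order of Q and S undetermined.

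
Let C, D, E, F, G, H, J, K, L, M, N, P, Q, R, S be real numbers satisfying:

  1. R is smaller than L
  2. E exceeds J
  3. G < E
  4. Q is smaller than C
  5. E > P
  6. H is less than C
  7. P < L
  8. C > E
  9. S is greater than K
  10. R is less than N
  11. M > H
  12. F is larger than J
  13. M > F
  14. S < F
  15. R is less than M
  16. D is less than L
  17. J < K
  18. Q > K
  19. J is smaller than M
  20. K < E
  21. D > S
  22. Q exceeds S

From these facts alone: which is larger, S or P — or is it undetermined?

undetermined

Following every chain through S: above S we get D, F, M, L, Q, C; below S we get J, K.
P is not reached, and no chain runs the other way from P to S.
So the given relations leave the order of S and P undetermined.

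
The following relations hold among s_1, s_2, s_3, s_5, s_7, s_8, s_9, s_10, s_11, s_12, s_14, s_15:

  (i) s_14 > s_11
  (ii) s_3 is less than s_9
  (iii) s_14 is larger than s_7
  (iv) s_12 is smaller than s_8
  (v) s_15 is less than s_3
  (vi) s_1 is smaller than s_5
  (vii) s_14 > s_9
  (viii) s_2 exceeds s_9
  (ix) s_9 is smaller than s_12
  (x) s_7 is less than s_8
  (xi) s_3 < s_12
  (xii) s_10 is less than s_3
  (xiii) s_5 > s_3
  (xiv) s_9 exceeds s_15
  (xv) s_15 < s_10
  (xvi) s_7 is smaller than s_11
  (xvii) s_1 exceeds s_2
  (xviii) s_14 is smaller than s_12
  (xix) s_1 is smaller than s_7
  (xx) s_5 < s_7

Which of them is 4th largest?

s_11

The consecutive relations fix a unique order: s_15 < s_10 < s_3 < s_9 < s_2 < s_1 < s_5 < s_7 < s_11 < s_14 < s_12 < s_8.
The 4th largest is s_11.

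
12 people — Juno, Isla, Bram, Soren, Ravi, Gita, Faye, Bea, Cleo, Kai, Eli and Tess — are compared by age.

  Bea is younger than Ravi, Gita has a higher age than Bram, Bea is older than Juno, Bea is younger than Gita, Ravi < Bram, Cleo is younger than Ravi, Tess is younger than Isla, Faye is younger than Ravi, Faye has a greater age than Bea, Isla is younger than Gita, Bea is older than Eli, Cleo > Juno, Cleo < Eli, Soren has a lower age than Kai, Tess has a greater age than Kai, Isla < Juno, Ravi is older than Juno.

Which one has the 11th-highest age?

Kai

Chaining the given pairs: Soren < Kai < Tess < Isla < Juno < Cleo < Eli < Bea < Faye < Ravi < Bram < Gita.
The 11th largest is Kai.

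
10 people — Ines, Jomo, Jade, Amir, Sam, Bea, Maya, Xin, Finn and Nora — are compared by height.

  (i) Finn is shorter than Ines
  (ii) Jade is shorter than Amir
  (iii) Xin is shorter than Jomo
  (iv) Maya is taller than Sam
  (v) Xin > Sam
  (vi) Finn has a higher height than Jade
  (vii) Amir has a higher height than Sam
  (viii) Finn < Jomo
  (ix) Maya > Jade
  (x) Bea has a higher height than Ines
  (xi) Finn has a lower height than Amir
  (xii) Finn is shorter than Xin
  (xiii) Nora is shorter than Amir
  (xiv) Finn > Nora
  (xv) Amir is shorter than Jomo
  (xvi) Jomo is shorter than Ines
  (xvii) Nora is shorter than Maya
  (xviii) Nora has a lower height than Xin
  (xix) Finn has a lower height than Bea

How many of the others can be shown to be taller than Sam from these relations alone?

From Sam the given relations immediately reach Maya, Xin, Amir.
From those, Jomo — 4 in total.
From those, Ines — 5 in total.
From those, Bea — 6 in total.
No other element is forced above Sam by the given relations, so the count is 6.

6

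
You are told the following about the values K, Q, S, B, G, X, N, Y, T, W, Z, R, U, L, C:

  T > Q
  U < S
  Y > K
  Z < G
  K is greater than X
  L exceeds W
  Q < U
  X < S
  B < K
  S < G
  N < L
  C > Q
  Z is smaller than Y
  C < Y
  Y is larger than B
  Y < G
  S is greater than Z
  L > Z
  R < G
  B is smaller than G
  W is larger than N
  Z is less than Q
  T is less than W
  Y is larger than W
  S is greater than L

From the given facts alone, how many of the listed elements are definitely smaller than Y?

9

Directly below Y: Z, B, C, K, W.
One step further: Q, X, N, T (9 so far).
Nothing else is reachable below Y; 9 in all.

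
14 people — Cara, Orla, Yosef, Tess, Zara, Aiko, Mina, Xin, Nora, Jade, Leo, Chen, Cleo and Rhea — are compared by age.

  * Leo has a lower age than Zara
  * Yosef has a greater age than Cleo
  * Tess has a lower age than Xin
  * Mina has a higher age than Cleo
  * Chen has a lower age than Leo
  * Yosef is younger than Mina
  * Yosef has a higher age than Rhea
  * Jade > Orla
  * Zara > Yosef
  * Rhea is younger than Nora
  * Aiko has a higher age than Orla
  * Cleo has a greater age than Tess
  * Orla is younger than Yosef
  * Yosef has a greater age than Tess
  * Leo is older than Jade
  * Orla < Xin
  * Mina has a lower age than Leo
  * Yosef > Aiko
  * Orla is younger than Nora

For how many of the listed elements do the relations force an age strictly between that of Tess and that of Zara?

The relations place Tess below Zara. An element lies strictly between them when it is forced above Tess and also forced below Zara.
Above Tess: {Cleo, Yosef, Xin, Mina, Leo}. Below Zara: {Chen, Orla, Cleo, Jade, Aiko, Rhea, Yosef, Mina, Leo}.
Intersection: {Cleo, Yosef, Mina, Leo} — 4.

4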